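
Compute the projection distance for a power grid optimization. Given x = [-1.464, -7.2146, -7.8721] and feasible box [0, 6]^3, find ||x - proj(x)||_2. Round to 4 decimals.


Project each component onto [0, 6].
clip(-1.464) = 0.0, clip(-7.2146) = 0.0, clip(-7.8721) = 0.0
Projection = [0.0, 0.0, 0.0]
Squared diffs: [2.1433, 52.0505, 61.97]
Distance = sqrt(116.1638) = 10.7779


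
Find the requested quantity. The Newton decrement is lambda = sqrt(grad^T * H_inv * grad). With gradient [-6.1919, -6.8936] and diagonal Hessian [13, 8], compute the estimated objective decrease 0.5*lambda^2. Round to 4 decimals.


Step 1: H is diagonal, so H^(-1) * g = [-0.4763, -0.8617].
Step 2: g^T H^(-1) g = sum_i g_i^2 / H_ii
  = (-6.1919)^2/13 + (-6.8936)^2/8
  = 2.9492 + 5.9402 = 8.8894
Step 3: Objective decrease = 0.5 * g^T H^(-1) g = 4.4447


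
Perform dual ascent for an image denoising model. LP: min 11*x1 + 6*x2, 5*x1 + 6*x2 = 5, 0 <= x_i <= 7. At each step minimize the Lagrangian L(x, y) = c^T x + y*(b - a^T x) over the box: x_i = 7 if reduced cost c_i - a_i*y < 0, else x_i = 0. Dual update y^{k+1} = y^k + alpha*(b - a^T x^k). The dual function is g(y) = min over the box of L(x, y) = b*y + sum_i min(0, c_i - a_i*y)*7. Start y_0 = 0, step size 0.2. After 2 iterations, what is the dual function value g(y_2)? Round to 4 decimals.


Dual ascent for LP: min 11*x1 + 6*x2, 5*x1 + 6*x2 = 5, 0 <= x_i <= 7
Step 1: y^k = 0.0, reduced costs: (11.0, 6.0)
  x^k = (0.0, 0.0), subgradient = b - a^T x = 5.0
  y^{k+1} = 0.0 + 0.2*5.0 = 1.0
Step 2: y^k = 1.0, reduced costs: (6.0, 0.0)
  x^k = (0.0, 0.0), subgradient = b - a^T x = 5.0
  y^{k+1} = 1.0 + 0.2*5.0 = 2.0
Dual objective at y_2 = 2.0: reduced costs (1.0, -6.0), box minimizer x = (0.0, 7.0)
g(y_2) = b*y + (c1 - a1*y)*x1 + (c2 - a2*y)*x2 = 5*2.0 + 1.0*0.0 + (-6.0)*7.0 = 10.0 + 0.0 - 42.0 = -32.0


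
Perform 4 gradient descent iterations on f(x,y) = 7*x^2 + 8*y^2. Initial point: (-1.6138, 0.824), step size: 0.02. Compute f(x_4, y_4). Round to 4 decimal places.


Gradient descent on f(x,y) = 7*x^2 + 8*y^2.
Starting point: (-1.6138, 0.824), alpha = 0.02
Step 1: grad_x = 2*7*-1.6138 = -22.5932, grad_y = 2*8*0.824 = 13.184
  x_1 = -1.6138 - 0.02*-22.5932 = -1.1619
  y_1 = 0.824 - 0.02*13.184 = 0.5603
Step 2: grad_x = 2*7*-1.1619 = -16.2671, grad_y = 2*8*0.5603 = 8.9651
  x_2 = -1.1619 - 0.02*-16.2671 = -0.8366
  y_2 = 0.5603 - 0.02*8.9651 = 0.381
Step 3: grad_x = 2*7*-0.8366 = -11.7123, grad_y = 2*8*0.381 = 6.0963
  x_3 = -0.8366 - 0.02*-11.7123 = -0.6023
  y_3 = 0.381 - 0.02*6.0963 = 0.2591
Step 4: grad_x = 2*7*-0.6023 = -8.4329, grad_y = 2*8*0.2591 = 4.1455
  x_4 = -0.6023 - 0.02*-8.4329 = -0.4337
  y_4 = 0.2591 - 0.02*4.1455 = 0.1762
f(-0.4337, 0.1762) = 7*(-0.4337)^2 + 8*0.1762^2 = 1.5649


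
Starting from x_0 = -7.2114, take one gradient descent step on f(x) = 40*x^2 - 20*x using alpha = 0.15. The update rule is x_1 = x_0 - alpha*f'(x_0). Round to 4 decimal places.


We compute the gradient at x_0 and apply the update.
f'(x) = 80*x - 20
f'(-7.2114) = 80*-7.2114 - 20 = -596.912
x_1 = -7.2114 - 0.15*-596.912 = 82.3254


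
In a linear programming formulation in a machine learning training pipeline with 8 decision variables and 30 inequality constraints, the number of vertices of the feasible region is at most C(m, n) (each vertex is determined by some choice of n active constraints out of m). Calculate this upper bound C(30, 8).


Each vertex corresponds to some choice of n active constraints out of m, so the number of vertices is at most C(m, n) = m! / (n!(m-n)!).
m = 30, n = 8
Numerator: 30 * 29 * 28 * 27 * 26 * 25 * 24 * 23
Denominator: 8! = 40320
C(30, 8) = 5852925


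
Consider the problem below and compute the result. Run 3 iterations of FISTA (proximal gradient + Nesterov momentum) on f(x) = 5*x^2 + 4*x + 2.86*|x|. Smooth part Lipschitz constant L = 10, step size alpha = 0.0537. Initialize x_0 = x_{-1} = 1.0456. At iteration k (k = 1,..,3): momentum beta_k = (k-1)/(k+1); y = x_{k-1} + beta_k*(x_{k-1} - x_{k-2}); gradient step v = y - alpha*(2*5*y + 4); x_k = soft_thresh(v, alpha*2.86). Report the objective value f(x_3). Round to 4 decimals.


FISTA on f(x) = 5*x^2 + 4*x + 2.86*|x|
L = 10, alpha = 0.0537
Iteration 1: beta = 0.0, y = 1.0456 + 0.0*(1.0456 - 1.0456) = 1.0456
  grad(y) = 14.456, v = y - alpha*grad = 0.2693
  prox(v) = soft_thresh(0.2693, 0.1536) = 0.1157
Iteration 2: beta = 0.3333, y = 0.1157 + 0.3333*(0.1157 - 1.0456) = -0.1942
  grad(y) = 2.0577, v = y - alpha*grad = -0.3047
  prox(v) = soft_thresh(-0.3047, 0.1536) = -0.1511
Iteration 3: beta = 0.5, y = -0.1511 + 0.5*(-0.1511 - 0.1157) = -0.2846
  grad(y) = 1.1542, v = y - alpha*grad = -0.3466
  prox(v) = soft_thresh(-0.3466, 0.1536) = -0.193
f(x_3) = 5*(-0.193)^2 + 4*(-0.193) + 2.86*|-0.193| = -0.0338


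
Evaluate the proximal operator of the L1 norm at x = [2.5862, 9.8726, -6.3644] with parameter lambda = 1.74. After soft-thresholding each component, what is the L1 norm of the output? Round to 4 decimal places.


Soft-thresholding with lambda = 1.74:
prox(2.5862) = sign(2.5862)*max(|2.5862| - 1.74, 0) = 0.8462
prox(9.8726) = sign(9.8726)*max(|9.8726| - 1.74, 0) = 8.1326
prox(-6.3644) = sign(-6.3644)*max(|-6.3644| - 1.74, 0) = -4.6244
prox(x) = [0.8462, 8.1326, -4.6244]
||prox(x)||_1 = 0.8462 + 8.1326 + 4.6244 = 13.6032


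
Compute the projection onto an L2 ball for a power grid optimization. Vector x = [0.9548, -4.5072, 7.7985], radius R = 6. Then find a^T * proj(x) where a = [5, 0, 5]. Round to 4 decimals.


Step 1: Compute ||x|| (intermediates to 6 decimals).
||x|| = sqrt(0.9548^2 + (-4.5072)^2 + 7.7985^2) = 9.057764
Step 2: Project.
Since ||x|| > R, scale = R/||x|| = 6/9.057764 = 0.662415, proj(x) = scale * x
proj(x) = [0.632474, -2.985637, 5.165843]
Step 3: Dot product.
a^T * proj(x) = 5*0.632474 + 0*(-2.985637) + 5*5.165843 = 28.9916


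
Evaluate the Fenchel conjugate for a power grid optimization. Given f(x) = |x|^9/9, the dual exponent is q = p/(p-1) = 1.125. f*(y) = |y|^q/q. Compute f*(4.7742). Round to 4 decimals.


The conjugate exponent q satisfies 1/p + 1/q = 1.
p = 9, so q = 9/(9 - 1) = 1.125
|y|^q = 4.7742^1.125 = 5.8045
f*(4.7742) = 5.8045 / 1.125 = 5.1595


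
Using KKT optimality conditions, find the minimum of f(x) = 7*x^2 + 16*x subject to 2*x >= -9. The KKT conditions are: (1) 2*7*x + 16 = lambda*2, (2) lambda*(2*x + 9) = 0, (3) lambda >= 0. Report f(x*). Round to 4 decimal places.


Step 1: Try lambda = 0 (constraint inactive).
Stationarity: 2*7*x + 16 = 0
x* = -16/(2*7) = -8/7 = -1.1429 (rounded; the exact value -8/7 is used below)
Check constraint: 2*-1.1429 = -2.2858 >= -9 -- satisfied.
Step 2: Compute optimal value.
f(x*) = 7*(-8/7)^2 + 16*(-8/7) = -9.1429


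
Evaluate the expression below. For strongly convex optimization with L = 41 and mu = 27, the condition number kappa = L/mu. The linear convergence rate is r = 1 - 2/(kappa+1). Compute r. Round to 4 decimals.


Step 1: Compute the condition number.
kappa = L/mu = 41/27 = 1.5185
Step 2: Compute the convergence rate.
r = 1 - 2/(kappa + 1) = 1 - 2*mu/(L + mu) = (L - mu)/(L + mu) = 14/68 = 0.2059


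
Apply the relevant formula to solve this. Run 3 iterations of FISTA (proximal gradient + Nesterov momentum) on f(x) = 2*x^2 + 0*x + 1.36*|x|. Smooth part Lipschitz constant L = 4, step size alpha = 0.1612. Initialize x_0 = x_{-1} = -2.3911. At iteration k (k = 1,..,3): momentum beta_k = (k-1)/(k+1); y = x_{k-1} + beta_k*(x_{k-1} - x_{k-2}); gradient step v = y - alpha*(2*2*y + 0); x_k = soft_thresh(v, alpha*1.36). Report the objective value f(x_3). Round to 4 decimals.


FISTA on f(x) = 2*x^2 + 0*x + 1.36*|x|
L = 4, alpha = 0.1612
Iteration 1: beta = 0.0, y = -2.3911 + 0.0*(-2.3911 + 2.3911) = -2.3911
  grad(y) = -9.5644, v = y - alpha*grad = -0.8493
  prox(v) = soft_thresh(-0.8493, 0.2192) = -0.6301
Iteration 2: beta = 0.3333, y = -0.6301 + 0.3333*(-0.6301 + 2.3911) = -0.0431
  grad(y) = -0.1723, v = y - alpha*grad = -0.0153
  prox(v) = soft_thresh(-0.0153, 0.2192) = 0.0
Iteration 3: beta = 0.5, y = 0.0 + 0.5*(0.0 + 0.6301) = 0.315
  grad(y) = 1.2602, v = y - alpha*grad = 0.1119
  prox(v) = soft_thresh(0.1119, 0.2192) = 0.0
f(x_3) = 2*0.0^2 + 0*0.0 + 1.36*|0.0| = 0.0


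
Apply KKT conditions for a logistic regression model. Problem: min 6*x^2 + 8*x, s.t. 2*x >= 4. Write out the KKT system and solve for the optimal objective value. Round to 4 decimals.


Step 1: Try lambda = 0 (constraint inactive).
x_unc = -8/(2*6) = -0.6667
Check: 2*-0.6667 = -1.3334 < 4 -- violated!
Step 2: Constraint must be active: 2*x = 4
x* = 4/2 = 2.0
lambda = (2*6*2.0 + 8)/2 = 16.0
Step 3: Compute optimal value.
f(x*) = 6*2.0^2 + 8*2.0 = 40.0


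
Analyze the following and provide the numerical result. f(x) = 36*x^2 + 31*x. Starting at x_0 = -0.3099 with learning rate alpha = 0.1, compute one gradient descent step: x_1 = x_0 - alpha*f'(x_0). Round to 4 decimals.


We compute the gradient at x_0 and apply the update.
f'(x) = 72*x + 31
f'(-0.3099) = 72*-0.3099 + 31 = 8.6872
x_1 = -0.3099 - 0.1*8.6872 = -1.1786


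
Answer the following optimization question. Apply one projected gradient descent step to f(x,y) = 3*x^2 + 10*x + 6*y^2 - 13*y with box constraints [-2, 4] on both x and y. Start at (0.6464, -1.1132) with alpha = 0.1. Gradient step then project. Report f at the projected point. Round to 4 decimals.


Step 1: Compute gradient at (0.6464, -1.1132).
grad_x = 2*3*0.6464 + 10 = 13.8784
grad_y = 2*6*-1.1132 - 13 = -26.3584
Step 2: Gradient step.
x_raw = 0.6464 - 0.1*13.8784 = -0.7414
y_raw = -1.1132 - 0.1*-26.3584 = 1.5226
Step 3: Project onto [-2, 4].
x_proj = clip(-0.7414) = -0.7414
y_proj = clip(1.5226) = 1.5226
Step 4: Evaluate f.
f(-0.7414, 1.5226) = -11.6489


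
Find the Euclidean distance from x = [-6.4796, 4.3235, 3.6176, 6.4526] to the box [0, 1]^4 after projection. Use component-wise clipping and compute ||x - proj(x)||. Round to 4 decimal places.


Project each component onto [0, 1].
clip(-6.4796) = 0.0, clip(4.3235) = 1.0, clip(3.6176) = 1.0, clip(6.4526) = 1.0
Projection = [0.0, 1.0, 1.0, 1.0]
Squared diffs: [41.9852, 11.0457, 6.8518, 29.7308]
Distance = sqrt(89.6135) = 9.4664


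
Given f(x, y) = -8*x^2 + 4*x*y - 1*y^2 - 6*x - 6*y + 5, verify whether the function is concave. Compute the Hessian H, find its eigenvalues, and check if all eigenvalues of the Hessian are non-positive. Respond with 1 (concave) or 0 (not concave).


The Hessian of f(x,y) = -8*x^2 + 4*x*y - 1*y^2 - 6*x - 6*y + 5 is:
H = [[-16, 4], [4, -2]]
Trace = -16 - 2 = -18
Determinant = -16*-2 - (4)^2 = 16
Discriminant = (-18)^2 - 4*16 = 260.0
Eigenvalues: lambda_1 = -17.0623, lambda_2 = -0.9377
The function is concave.

1


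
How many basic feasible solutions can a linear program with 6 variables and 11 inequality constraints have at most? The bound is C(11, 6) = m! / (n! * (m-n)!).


Each vertex corresponds to some choice of n active constraints out of m, so the number of vertices is at most C(m, n) = m! / (n!(m-n)!).
m = 11, n = 6
Numerator: 11 * 10 * 9 * 8 * 7 * 6
Denominator: 6! = 720
C(11, 6) = 462


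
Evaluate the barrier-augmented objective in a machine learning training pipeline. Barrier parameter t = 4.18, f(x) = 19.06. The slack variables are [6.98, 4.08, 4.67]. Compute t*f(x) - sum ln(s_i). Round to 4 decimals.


Step 1: Compute log-barrier.
ln values: [1.943, 1.4061, 1.5412]
phi = -(1.943 + 1.4061 + 1.5412) = -4.8903
Step 2: Compute augmented objective.
t*f(x) = 4.18*19.06 = 79.6708
Total = 79.6708 - 4.8903 = 74.7805


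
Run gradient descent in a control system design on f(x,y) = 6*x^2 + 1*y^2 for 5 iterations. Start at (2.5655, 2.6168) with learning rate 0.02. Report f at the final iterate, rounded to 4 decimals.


Gradient descent on f(x,y) = 6*x^2 + 1*y^2.
Starting point: (2.5655, 2.6168), alpha = 0.02
Step 1: grad_x = 2*6*2.5655 = 30.786, grad_y = 2*1*2.6168 = 5.2336
  x_1 = 2.5655 - 0.02*30.786 = 1.9498
  y_1 = 2.6168 - 0.02*5.2336 = 2.5121
Step 2: grad_x = 2*6*1.9498 = 23.3974, grad_y = 2*1*2.5121 = 5.0243
  x_2 = 1.9498 - 0.02*23.3974 = 1.4818
  y_2 = 2.5121 - 0.02*5.0243 = 2.4116
Step 3: grad_x = 2*6*1.4818 = 17.782, grad_y = 2*1*2.4116 = 4.8233
  x_3 = 1.4818 - 0.02*17.782 = 1.1262
  y_3 = 2.4116 - 0.02*4.8233 = 2.3152
Step 4: grad_x = 2*6*1.1262 = 13.5143, grad_y = 2*1*2.3152 = 4.6304
  x_4 = 1.1262 - 0.02*13.5143 = 0.8559
  y_4 = 2.3152 - 0.02*4.6304 = 2.2226
Step 5: grad_x = 2*6*0.8559 = 10.2709, grad_y = 2*1*2.2226 = 4.4451
  x_5 = 0.8559 - 0.02*10.2709 = 0.6505
  y_5 = 2.2226 - 0.02*4.4451 = 2.1337
f(0.6505, 2.1337) = 6*0.6505^2 + 1*2.1337^2 = 7.0914


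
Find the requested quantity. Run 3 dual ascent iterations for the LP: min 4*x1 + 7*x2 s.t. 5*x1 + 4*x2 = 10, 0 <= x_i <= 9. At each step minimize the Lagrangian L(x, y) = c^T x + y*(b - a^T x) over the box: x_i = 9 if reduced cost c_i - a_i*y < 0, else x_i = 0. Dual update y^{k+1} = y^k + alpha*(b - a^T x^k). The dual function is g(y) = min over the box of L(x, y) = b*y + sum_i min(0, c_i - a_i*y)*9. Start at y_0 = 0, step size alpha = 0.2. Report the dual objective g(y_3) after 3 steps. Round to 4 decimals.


Dual ascent for LP: min 4*x1 + 7*x2, 5*x1 + 4*x2 = 10, 0 <= x_i <= 9
Step 1: y^k = 0.0, reduced costs: (4.0, 7.0)
  x^k = (0.0, 0.0), subgradient = b - a^T x = 10.0
  y^{k+1} = 0.0 + 0.2*10.0 = 2.0
Step 2: y^k = 2.0, reduced costs: (-6.0, -1.0)
  x^k = (9.0, 9.0), subgradient = b - a^T x = -71.0
  y^{k+1} = 2.0 + 0.2*-71.0 = -12.2
Step 3: y^k = -12.2, reduced costs: (65.0, 55.8)
  x^k = (0.0, 0.0), subgradient = b - a^T x = 10.0
  y^{k+1} = -12.2 + 0.2*10.0 = -10.2
Dual objective at y_3 = -10.2: reduced costs (55.0, 47.8), box minimizer x = (0.0, 0.0)
g(y_3) = b*y + (c1 - a1*y)*x1 + (c2 - a2*y)*x2 = 10*(-10.2) + 55.0*0.0 + 47.8*0.0 = -102.0 + 0.0 + 0.0 = -102.0


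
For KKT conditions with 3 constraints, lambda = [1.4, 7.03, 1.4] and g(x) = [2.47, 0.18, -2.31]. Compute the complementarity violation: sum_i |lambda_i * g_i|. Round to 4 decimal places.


KKT complementary slackness check:
lambda_1 * g_1 = 1.4 * 2.47 = 3.458
lambda_2 * g_2 = 7.03 * 0.18 = 1.2654
lambda_3 * g_3 = 1.4 * -2.31 = -3.234
Total violation = 3.458 + 1.2654 + 3.234 = 7.9574


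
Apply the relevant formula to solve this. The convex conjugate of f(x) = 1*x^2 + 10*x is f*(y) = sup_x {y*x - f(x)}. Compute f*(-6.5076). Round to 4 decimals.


f*(y) = sup_x {y*x - a*x^2 - b*x} = sup_x {(y-b)*x - a*x^2}
FOC: (y - b) - 2a*x = 0 => x* = (y - b)/(2a)
x* = (-6.5076 - 10)/(2*1) = -8.2538
f*(-6.5076) = (y-b)^2/(4a) = (-6.5076 - 10)^2/(4*1)
= 272.5009/4 = 68.1252


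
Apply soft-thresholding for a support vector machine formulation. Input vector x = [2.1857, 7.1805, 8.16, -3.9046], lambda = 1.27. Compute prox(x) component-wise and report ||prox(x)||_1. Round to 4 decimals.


Soft-thresholding with lambda = 1.27:
prox(2.1857) = sign(2.1857)*max(|2.1857| - 1.27, 0) = 0.9157
prox(7.1805) = sign(7.1805)*max(|7.1805| - 1.27, 0) = 5.9105
prox(8.16) = sign(8.16)*max(|8.16| - 1.27, 0) = 6.89
prox(-3.9046) = sign(-3.9046)*max(|-3.9046| - 1.27, 0) = -2.6346
prox(x) = [0.9157, 5.9105, 6.89, -2.6346]
||prox(x)||_1 = 0.9157 + 5.9105 + 6.89 + 2.6346 = 16.3508


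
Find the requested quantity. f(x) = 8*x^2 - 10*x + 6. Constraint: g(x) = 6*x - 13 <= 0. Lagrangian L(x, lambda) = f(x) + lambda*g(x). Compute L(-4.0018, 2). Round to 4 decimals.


Step 1: Evaluate f(x).
f(-4.0018) = 8*(-4.0018)^2 - 10*(-4.0018) + 6 = 174.1332
Step 2: Evaluate g(x).
g(-4.0018) = 6*-4.0018 - 13 = -37.0108
Step 3: Compute Lagrangian.
L = 174.1332 + 2*-37.0108 = 100.1116


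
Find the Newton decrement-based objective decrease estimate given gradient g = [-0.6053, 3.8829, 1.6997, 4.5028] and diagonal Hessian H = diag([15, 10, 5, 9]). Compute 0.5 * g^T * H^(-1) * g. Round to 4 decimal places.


Step 1: H is diagonal, so H^(-1) * g = [-0.0404, 0.3883, 0.3399, 0.5003].
Step 2: g^T H^(-1) g = sum_i g_i^2 / H_ii
  = (-0.6053)^2/15 + (3.8829)^2/10 + (1.6997)^2/5 + (4.5028)^2/9
  = 0.0244 + 1.5077 + 0.5778 + 2.2528 = 4.3627
Step 3: Objective decrease = 0.5 * g^T H^(-1) g = 2.1814


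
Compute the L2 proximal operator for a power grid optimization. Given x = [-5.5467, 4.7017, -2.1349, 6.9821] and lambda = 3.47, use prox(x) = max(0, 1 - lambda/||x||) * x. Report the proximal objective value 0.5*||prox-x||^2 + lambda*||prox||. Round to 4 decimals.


Step 1: Compute ||x||.
||x|| = 10.3043
Step 2: Compute scaling factor.
scale = max(0, 1 - 3.47/10.3043) = 0.6632
Step 3: prox(x) = [-3.6788, 3.1184, -1.416, 4.6309]
||prox(x)|| = 6.8343
Step 4: Proximal objective.
0.5*||prox-x||^2 = 6.0205
lambda*||prox|| = 23.715
Total = 29.7356


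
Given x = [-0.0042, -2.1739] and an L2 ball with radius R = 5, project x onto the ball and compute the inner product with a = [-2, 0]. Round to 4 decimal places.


Step 1: Compute ||x|| (intermediates to 6 decimals).
||x|| = sqrt((-0.0042)^2 + (-2.1739)^2) = 2.173904
Step 2: Project.
Since ||x|| <= R, proj = x (no scaling needed).
proj(x) = [-0.0042, -2.1739]
Step 3: Dot product.
a^T * proj(x) = -2*(-0.0042) + 0*(-2.1739) = 0.0084


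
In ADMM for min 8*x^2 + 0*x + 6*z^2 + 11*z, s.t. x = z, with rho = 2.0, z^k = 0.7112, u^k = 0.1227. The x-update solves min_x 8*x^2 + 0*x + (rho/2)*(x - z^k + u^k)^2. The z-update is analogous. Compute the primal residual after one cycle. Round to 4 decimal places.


ADMM iteration with rho = 2.0, z^k = 0.7112, u^k = 0.1227
Step 1: x-update.
Minimize 8*x^2 + 0*x + (2.0/2)*(x - 0.7112 + 0.1227)^2
FOC: (2*8 + 2.0)*x = 0 + 2.0*(0.7112 - 0.1227)
x^{k+1} = 0.0654
Step 2: z-update.
Minimize 6*z^2 + 11*z + (2.0/2)*(0.0654 - z + 0.1227)^2
FOC: (2*6 + 2.0)*z = -11 + 2.0*(0.0654 + 0.1227)
z^{k+1} = -0.7588
Step 3: u-update.
u^{k+1} = 0.1227 + 0.0654 + 0.7588 = 0.9469
Step 4: Primal residual = |0.0654 + 0.7588| = 0.8242


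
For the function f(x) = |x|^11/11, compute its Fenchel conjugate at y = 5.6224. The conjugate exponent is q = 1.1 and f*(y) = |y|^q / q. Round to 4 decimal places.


The conjugate exponent q satisfies 1/p + 1/q = 1.
p = 11, so q = 11/(11 - 1) = 1.1
|y|^q = 5.6224^1.1 = 6.6821
f*(5.6224) = 6.6821 / 1.1 = 6.0746


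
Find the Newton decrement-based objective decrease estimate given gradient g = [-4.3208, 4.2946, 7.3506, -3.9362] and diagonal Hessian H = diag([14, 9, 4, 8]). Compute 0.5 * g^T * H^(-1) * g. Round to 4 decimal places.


Step 1: H is diagonal, so H^(-1) * g = [-0.3086, 0.4772, 1.8377, -0.492].
Step 2: g^T H^(-1) g = sum_i g_i^2 / H_ii
  = (-4.3208)^2/14 + (4.2946)^2/9 + (7.3506)^2/4 + (-3.9362)^2/8
  = 1.3335 + 2.0493 + 13.5078 + 1.9367 = 18.8273
Step 3: Objective decrease = 0.5 * g^T H^(-1) g = 9.4137


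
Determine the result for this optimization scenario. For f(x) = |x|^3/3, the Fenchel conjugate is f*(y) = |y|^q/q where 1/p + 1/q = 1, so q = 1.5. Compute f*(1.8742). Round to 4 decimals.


The conjugate exponent q satisfies 1/p + 1/q = 1.
p = 3, so q = 3/(3 - 1) = 1.5
|y|^q = 1.8742^1.5 = 2.5658
f*(1.8742) = 2.5658 / 1.5 = 1.7105


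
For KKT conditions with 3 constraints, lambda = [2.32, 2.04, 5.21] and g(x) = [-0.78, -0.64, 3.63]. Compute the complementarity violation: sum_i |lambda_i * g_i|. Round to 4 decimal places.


KKT complementary slackness check:
lambda_1 * g_1 = 2.32 * -0.78 = -1.8096
lambda_2 * g_2 = 2.04 * -0.64 = -1.3056
lambda_3 * g_3 = 5.21 * 3.63 = 18.9123
Total violation = 1.8096 + 1.3056 + 18.9123 = 22.0275


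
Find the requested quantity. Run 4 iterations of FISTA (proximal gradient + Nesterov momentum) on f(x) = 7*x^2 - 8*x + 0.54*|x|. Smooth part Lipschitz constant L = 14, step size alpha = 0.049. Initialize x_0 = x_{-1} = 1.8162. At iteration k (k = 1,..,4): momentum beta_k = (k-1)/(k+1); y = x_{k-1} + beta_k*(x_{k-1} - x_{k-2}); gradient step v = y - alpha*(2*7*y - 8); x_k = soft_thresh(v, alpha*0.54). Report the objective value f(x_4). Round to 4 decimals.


FISTA on f(x) = 7*x^2 - 8*x + 0.54*|x|
L = 14, alpha = 0.049
Iteration 1: beta = 0.0, y = 1.8162 + 0.0*(1.8162 - 1.8162) = 1.8162
  grad(y) = 17.4268, v = y - alpha*grad = 0.9623
  prox(v) = soft_thresh(0.9623, 0.0265) = 0.9358
Iteration 2: beta = 0.3333, y = 0.9358 + 0.3333*(0.9358 - 1.8162) = 0.6424
  grad(y) = 0.9932, v = y - alpha*grad = 0.5937
  prox(v) = soft_thresh(0.5937, 0.0265) = 0.5672
Iteration 3: beta = 0.5, y = 0.5672 + 0.5*(0.5672 - 0.9358) = 0.383
  grad(y) = -2.6387, v = y - alpha*grad = 0.5122
  prox(v) = soft_thresh(0.5122, 0.0265) = 0.4858
Iteration 4: beta = 0.6, y = 0.4858 + 0.6*(0.4858 - 0.5672) = 0.4369
  grad(y) = -1.8832, v = y - alpha*grad = 0.5292
  prox(v) = soft_thresh(0.5292, 0.0265) = 0.5027
f(x_4) = 7*0.5027^2 - 8*0.5027 + 0.54*|0.5027| = -1.9812


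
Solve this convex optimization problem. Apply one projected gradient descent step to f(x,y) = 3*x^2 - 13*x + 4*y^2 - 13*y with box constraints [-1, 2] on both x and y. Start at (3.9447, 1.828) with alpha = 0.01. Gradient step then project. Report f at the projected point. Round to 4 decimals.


Step 1: Compute gradient at (3.9447, 1.828).
grad_x = 2*3*3.9447 - 13 = 10.6682
grad_y = 2*4*1.828 - 13 = 1.624
Step 2: Gradient step.
x_raw = 3.9447 - 0.01*10.6682 = 3.838
y_raw = 1.828 - 0.01*1.624 = 1.8118
Step 3: Project onto [-1, 2].
x_proj = clip(3.838) = 2.0
y_proj = clip(1.8118) = 1.8118
Step 4: Evaluate f.
f(2.0, 1.8118) = -24.423


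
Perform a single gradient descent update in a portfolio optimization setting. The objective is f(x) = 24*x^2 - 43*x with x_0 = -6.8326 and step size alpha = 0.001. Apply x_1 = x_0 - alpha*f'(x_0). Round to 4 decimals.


We compute the gradient at x_0 and apply the update.
f'(x) = 48*x - 43
f'(-6.8326) = 48*-6.8326 - 43 = -370.9648
x_1 = -6.8326 - 0.001*-370.9648 = -6.4616


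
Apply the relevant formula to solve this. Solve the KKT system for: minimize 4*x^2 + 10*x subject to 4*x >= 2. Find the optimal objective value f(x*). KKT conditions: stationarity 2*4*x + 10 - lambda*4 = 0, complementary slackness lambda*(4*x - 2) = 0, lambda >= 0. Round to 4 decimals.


Step 1: Try lambda = 0 (constraint inactive).
x_unc = -10/(2*4) = -1.25
Check: 4*-1.25 = -5.0 < 2 -- violated!
Step 2: Constraint must be active: 4*x = 2
x* = 2/4 = 0.5
lambda = (2*4*0.5 + 10)/4 = 3.5
Step 3: Compute optimal value.
f(x*) = 4*0.5^2 + 10*0.5 = 6.0


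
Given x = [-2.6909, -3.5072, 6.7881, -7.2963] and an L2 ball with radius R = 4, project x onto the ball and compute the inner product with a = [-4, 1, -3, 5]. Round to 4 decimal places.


Step 1: Compute ||x|| (intermediates to 6 decimals).
||x|| = sqrt((-2.6909)^2 + (-3.5072)^2 + 6.7881^2 + (-7.2963)^2) = 10.902096
Step 2: Project.
Since ||x|| > R, scale = R/||x|| = 4/10.902096 = 0.366902, proj(x) = scale * x
proj(x) = [-0.987297, -1.286799, 2.490567, -2.677027]
Step 3: Dot product.
a^T * proj(x) = -4*(-0.987297) + 1*(-1.286799) - 3*2.490567 + 5*(-2.677027) = -18.1944


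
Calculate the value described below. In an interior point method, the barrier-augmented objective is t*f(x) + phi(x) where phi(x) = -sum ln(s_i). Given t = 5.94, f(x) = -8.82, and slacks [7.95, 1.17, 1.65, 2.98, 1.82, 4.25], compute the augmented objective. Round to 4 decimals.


Step 1: Compute log-barrier.
ln values: [2.0732, 0.157, 0.5008, 1.0919, 0.5988, 1.4469]
phi = -(2.0732 + 0.157 + 0.5008 + 1.0919 + 0.5988 + 1.4469) = -5.8686
Step 2: Compute augmented objective.
t*f(x) = 5.94*-8.82 = -52.3908
Total = -52.3908 - 5.8686 = -58.2594


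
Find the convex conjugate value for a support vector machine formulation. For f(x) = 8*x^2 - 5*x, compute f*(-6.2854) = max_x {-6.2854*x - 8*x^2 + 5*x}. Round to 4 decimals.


f*(y) = sup_x {y*x - a*x^2 - b*x} = sup_x {(y-b)*x - a*x^2}
FOC: (y - b) - 2a*x = 0 => x* = (y - b)/(2a)
x* = (-6.2854 + 5)/(2*8) = -0.0803
f*(-6.2854) = (y-b)^2/(4a) = (-6.2854 + 5)^2/(4*8)
= 1.6523/32 = 0.0516


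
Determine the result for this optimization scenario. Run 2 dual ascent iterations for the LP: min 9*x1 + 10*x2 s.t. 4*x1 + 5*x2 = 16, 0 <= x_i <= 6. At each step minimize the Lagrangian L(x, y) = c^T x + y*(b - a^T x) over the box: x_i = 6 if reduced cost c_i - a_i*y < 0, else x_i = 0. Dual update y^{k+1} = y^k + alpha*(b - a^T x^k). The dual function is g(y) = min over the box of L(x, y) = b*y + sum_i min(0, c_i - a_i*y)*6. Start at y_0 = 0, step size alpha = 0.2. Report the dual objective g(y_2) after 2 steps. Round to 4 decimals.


Dual ascent for LP: min 9*x1 + 10*x2, 4*x1 + 5*x2 = 16, 0 <= x_i <= 6
Step 1: y^k = 0.0, reduced costs: (9.0, 10.0)
  x^k = (0.0, 0.0), subgradient = b - a^T x = 16.0
  y^{k+1} = 0.0 + 0.2*16.0 = 3.2
Step 2: y^k = 3.2, reduced costs: (-3.8, -6.0)
  x^k = (6.0, 6.0), subgradient = b - a^T x = -38.0
  y^{k+1} = 3.2 + 0.2*-38.0 = -4.4
Dual objective at y_2 = -4.4: reduced costs (26.6, 32.0), box minimizer x = (0.0, 0.0)
g(y_2) = b*y + (c1 - a1*y)*x1 + (c2 - a2*y)*x2 = 16*(-4.4) + 26.6*0.0 + 32.0*0.0 = -70.4 + 0.0 + 0.0 = -70.4


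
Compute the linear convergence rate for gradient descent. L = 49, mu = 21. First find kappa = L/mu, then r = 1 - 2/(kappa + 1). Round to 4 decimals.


Step 1: Compute the condition number.
kappa = L/mu = 49/21 = 2.3333
Step 2: Compute the convergence rate.
r = 1 - 2/(kappa + 1) = 1 - 2*mu/(L + mu) = (L - mu)/(L + mu) = 28/70 = 0.4


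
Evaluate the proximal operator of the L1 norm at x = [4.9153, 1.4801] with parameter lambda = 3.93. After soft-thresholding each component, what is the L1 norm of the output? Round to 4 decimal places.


Soft-thresholding with lambda = 3.93:
prox(4.9153) = sign(4.9153)*max(|4.9153| - 3.93, 0) = 0.9853
prox(1.4801) = sign(1.4801)*max(|1.4801| - 3.93, 0) = 0.0
prox(x) = [0.9853, 0.0]
||prox(x)||_1 = 0.9853 + 0.0 = 0.9853


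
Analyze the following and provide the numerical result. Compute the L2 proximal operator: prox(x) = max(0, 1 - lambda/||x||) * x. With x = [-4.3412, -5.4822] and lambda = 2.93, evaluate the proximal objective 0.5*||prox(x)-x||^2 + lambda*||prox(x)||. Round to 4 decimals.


Step 1: Compute ||x||.
||x|| = 6.9929
Step 2: Compute scaling factor.
scale = max(0, 1 - 2.93/6.9929) = 0.581
Step 3: prox(x) = [-2.5223, -3.1852]
||prox(x)|| = 4.0629
Step 4: Proximal objective.
0.5*||prox-x||^2 = 4.2925
lambda*||prox|| = 11.9043
Total = 16.1967


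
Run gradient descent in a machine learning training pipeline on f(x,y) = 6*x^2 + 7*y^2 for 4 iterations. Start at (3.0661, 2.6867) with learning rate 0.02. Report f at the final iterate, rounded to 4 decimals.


Gradient descent on f(x,y) = 6*x^2 + 7*y^2.
Starting point: (3.0661, 2.6867), alpha = 0.02
Step 1: grad_x = 2*6*3.0661 = 36.7932, grad_y = 2*7*2.6867 = 37.6138
  x_1 = 3.0661 - 0.02*36.7932 = 2.3302
  y_1 = 2.6867 - 0.02*37.6138 = 1.9344
Step 2: grad_x = 2*6*2.3302 = 27.9628, grad_y = 2*7*1.9344 = 27.0819
  x_2 = 2.3302 - 0.02*27.9628 = 1.771
  y_2 = 1.9344 - 0.02*27.0819 = 1.3928
Step 3: grad_x = 2*6*1.771 = 21.2518, grad_y = 2*7*1.3928 = 19.499
  x_3 = 1.771 - 0.02*21.2518 = 1.3459
  y_3 = 1.3928 - 0.02*19.499 = 1.0028
Step 4: grad_x = 2*6*1.3459 = 16.1513, grad_y = 2*7*1.0028 = 14.0393
  x_4 = 1.3459 - 0.02*16.1513 = 1.0229
  y_4 = 1.0028 - 0.02*14.0393 = 0.722
f(1.0229, 0.722) = 6*1.0229^2 + 7*0.722^2 = 9.9274


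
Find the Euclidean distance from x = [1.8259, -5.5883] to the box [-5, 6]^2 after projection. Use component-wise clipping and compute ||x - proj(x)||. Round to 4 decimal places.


Project each component onto [-5, 6].
clip(1.8259) = 1.8259, clip(-5.5883) = -5.0
Projection = [1.8259, -5.0]
Squared diffs: [0.0, 0.3461]
Distance = sqrt(0.3461) = 0.5883


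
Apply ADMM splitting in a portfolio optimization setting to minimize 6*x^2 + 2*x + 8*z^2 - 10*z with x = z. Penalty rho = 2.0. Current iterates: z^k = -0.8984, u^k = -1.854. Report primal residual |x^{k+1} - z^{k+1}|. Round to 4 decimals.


ADMM iteration with rho = 2.0, z^k = -0.8984, u^k = -1.854
Step 1: x-update.
Minimize 6*x^2 + 2*x + (2.0/2)*(x + 0.8984 - 1.854)^2
FOC: (2*6 + 2.0)*x = -2 + 2.0*(-0.8984 + 1.854)
x^{k+1} = -0.0063
Step 2: z-update.
Minimize 8*z^2 - 10*z + (2.0/2)*(-0.0063 - z - 1.854)^2
FOC: (2*8 + 2.0)*z = 10 + 2.0*(-0.0063 - 1.854)
z^{k+1} = 0.3489
Step 3: u-update.
u^{k+1} = -1.854 - 0.0063 - 0.3489 = -2.2092
Step 4: Primal residual = |-0.0063 - 0.3489| = 0.3552


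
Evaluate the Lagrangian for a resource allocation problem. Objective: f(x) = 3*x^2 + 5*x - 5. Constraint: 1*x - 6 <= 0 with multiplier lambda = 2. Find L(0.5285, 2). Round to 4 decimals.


Step 1: Evaluate f(x).
f(0.5285) = 3*0.5285^2 + 5*0.5285 - 5 = -1.5196
Step 2: Evaluate g(x).
g(0.5285) = 1*0.5285 - 6 = -5.4715
Step 3: Compute Lagrangian.
L = -1.5196 + 2*-5.4715 = -12.4626


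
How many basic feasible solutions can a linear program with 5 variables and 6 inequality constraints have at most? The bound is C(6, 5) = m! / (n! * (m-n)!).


Each vertex corresponds to some choice of n active constraints out of m, so the number of vertices is at most C(m, n) = m! / (n!(m-n)!).
m = 6, n = 5
Numerator: 6 * 5 * 4 * 3 * 2
Denominator: 5! = 120
C(6, 5) = 6


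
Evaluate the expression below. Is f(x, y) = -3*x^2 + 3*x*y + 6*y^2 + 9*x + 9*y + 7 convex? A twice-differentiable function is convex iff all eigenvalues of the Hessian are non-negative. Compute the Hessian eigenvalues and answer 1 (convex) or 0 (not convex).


The Hessian of f(x,y) = -3*x^2 + 3*x*y + 6*y^2 + 9*x + 9*y + 7 is:
H = [[-6, 3], [3, 12]]
Trace = -6 + 12 = 6
Determinant = -6*12 - (3)^2 = -81
Discriminant = (6)^2 - 4*-81 = 360.0
Eigenvalues: lambda_1 = -6.4868, lambda_2 = 12.4868
The function is not convex.

0


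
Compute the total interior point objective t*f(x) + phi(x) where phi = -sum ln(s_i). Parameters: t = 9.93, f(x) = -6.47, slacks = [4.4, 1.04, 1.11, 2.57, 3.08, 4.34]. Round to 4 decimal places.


Step 1: Compute log-barrier.
ln values: [1.4816, 0.0392, 0.1044, 0.9439, 1.1249, 1.4679]
phi = -(1.4816 + 0.0392 + 0.1044 + 0.9439 + 1.1249 + 1.4679) = -5.1619
Step 2: Compute augmented objective.
t*f(x) = 9.93*-6.47 = -64.2471
Total = -64.2471 - 5.1619 = -69.409


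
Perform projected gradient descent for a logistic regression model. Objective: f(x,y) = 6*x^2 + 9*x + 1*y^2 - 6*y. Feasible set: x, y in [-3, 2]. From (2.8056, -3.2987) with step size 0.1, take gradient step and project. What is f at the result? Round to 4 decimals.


Step 1: Compute gradient at (2.8056, -3.2987).
grad_x = 2*6*2.8056 + 9 = 42.6672
grad_y = 2*1*-3.2987 - 6 = -12.5974
Step 2: Gradient step.
x_raw = 2.8056 - 0.1*42.6672 = -1.4611
y_raw = -3.2987 - 0.1*-12.5974 = -2.039
Step 3: Project onto [-3, 2].
x_proj = clip(-1.4611) = -1.4611
y_proj = clip(-2.039) = -2.039
Step 4: Evaluate f.
f(-1.4611, -2.039) = 16.0503


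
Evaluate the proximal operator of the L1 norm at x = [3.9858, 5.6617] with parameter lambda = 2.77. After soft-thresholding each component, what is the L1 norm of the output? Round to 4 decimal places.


Soft-thresholding with lambda = 2.77:
prox(3.9858) = sign(3.9858)*max(|3.9858| - 2.77, 0) = 1.2158
prox(5.6617) = sign(5.6617)*max(|5.6617| - 2.77, 0) = 2.8917
prox(x) = [1.2158, 2.8917]
||prox(x)||_1 = 1.2158 + 2.8917 = 4.1075


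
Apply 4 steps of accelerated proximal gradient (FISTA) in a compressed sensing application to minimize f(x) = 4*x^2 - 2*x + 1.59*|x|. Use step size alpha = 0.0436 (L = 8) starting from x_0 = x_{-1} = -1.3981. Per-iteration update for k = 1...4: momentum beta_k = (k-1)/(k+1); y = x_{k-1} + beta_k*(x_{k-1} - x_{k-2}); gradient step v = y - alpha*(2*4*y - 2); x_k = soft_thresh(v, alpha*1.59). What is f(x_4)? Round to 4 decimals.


FISTA on f(x) = 4*x^2 - 2*x + 1.59*|x|
L = 8, alpha = 0.0436
Iteration 1: beta = 0.0, y = -1.3981 + 0.0*(-1.3981 + 1.3981) = -1.3981
  grad(y) = -13.1848, v = y - alpha*grad = -0.8232
  prox(v) = soft_thresh(-0.8232, 0.0693) = -0.7539
Iteration 2: beta = 0.3333, y = -0.7539 + 0.3333*(-0.7539 + 1.3981) = -0.5392
  grad(y) = -6.3135, v = y - alpha*grad = -0.2639
  prox(v) = soft_thresh(-0.2639, 0.0693) = -0.1946
Iteration 3: beta = 0.5, y = -0.1946 + 0.5*(-0.1946 + 0.7539) = 0.0851
  grad(y) = -1.3195, v = y - alpha*grad = 0.1426
  prox(v) = soft_thresh(0.1426, 0.0693) = 0.0733
Iteration 4: beta = 0.6, y = 0.0733 + 0.6*(0.0733 + 0.1946) = 0.234
  grad(y) = -0.1281, v = y - alpha*grad = 0.2396
  prox(v) = soft_thresh(0.2396, 0.0693) = 0.1702
f(x_4) = 4*0.1702^2 - 2*0.1702 + 1.59*|0.1702| = 0.0461


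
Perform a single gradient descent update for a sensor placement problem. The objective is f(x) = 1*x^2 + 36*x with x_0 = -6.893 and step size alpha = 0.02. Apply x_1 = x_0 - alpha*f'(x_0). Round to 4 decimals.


We compute the gradient at x_0 and apply the update.
f'(x) = 2*x + 36
f'(-6.893) = 2*-6.893 + 36 = 22.214
x_1 = -6.893 - 0.02*22.214 = -7.3373


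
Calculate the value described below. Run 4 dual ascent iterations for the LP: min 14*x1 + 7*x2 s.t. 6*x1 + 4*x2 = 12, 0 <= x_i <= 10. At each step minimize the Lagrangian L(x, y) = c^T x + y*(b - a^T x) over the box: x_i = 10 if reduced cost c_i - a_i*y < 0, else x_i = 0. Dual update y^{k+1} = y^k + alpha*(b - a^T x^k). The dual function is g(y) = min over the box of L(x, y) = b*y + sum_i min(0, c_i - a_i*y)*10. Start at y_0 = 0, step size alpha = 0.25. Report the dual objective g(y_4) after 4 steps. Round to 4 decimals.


Dual ascent for LP: min 14*x1 + 7*x2, 6*x1 + 4*x2 = 12, 0 <= x_i <= 10
Step 1: y^k = 0.0, reduced costs: (14.0, 7.0)
  x^k = (0.0, 0.0), subgradient = b - a^T x = 12.0
  y^{k+1} = 0.0 + 0.25*12.0 = 3.0
Step 2: y^k = 3.0, reduced costs: (-4.0, -5.0)
  x^k = (10.0, 10.0), subgradient = b - a^T x = -88.0
  y^{k+1} = 3.0 + 0.25*-88.0 = -19.0
Step 3: y^k = -19.0, reduced costs: (128.0, 83.0)
  x^k = (0.0, 0.0), subgradient = b - a^T x = 12.0
  y^{k+1} = -19.0 + 0.25*12.0 = -16.0
Step 4: y^k = -16.0, reduced costs: (110.0, 71.0)
  x^k = (0.0, 0.0), subgradient = b - a^T x = 12.0
  y^{k+1} = -16.0 + 0.25*12.0 = -13.0
Dual objective at y_4 = -13.0: reduced costs (92.0, 59.0), box minimizer x = (0.0, 0.0)
g(y_4) = b*y + (c1 - a1*y)*x1 + (c2 - a2*y)*x2 = 12*(-13.0) + 92.0*0.0 + 59.0*0.0 = -156.0 + 0.0 + 0.0 = -156.0


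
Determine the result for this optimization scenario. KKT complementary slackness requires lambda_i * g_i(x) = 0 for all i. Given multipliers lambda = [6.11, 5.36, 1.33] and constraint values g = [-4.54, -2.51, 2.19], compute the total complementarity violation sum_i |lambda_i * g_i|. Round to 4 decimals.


KKT complementary slackness check:
lambda_1 * g_1 = 6.11 * -4.54 = -27.7394
lambda_2 * g_2 = 5.36 * -2.51 = -13.4536
lambda_3 * g_3 = 1.33 * 2.19 = 2.9127
Total violation = 27.7394 + 13.4536 + 2.9127 = 44.1057


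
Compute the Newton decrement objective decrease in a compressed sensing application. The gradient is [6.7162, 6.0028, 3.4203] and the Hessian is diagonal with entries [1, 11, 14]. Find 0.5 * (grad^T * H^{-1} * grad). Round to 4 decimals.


Step 1: H is diagonal, so H^(-1) * g = [6.7162, 0.5457, 0.2443].
Step 2: g^T H^(-1) g = sum_i g_i^2 / H_ii
  = (6.7162)^2/1 + (6.0028)^2/11 + (3.4203)^2/14
  = 45.1073 + 3.2758 + 0.8356 = 49.2187
Step 3: Objective decrease = 0.5 * g^T H^(-1) g = 24.6094


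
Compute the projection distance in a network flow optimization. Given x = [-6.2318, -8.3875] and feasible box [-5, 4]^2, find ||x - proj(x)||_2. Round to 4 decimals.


Project each component onto [-5, 4].
clip(-6.2318) = -5.0, clip(-8.3875) = -5.0
Projection = [-5.0, -5.0]
Squared diffs: [1.5173, 11.4752]
Distance = sqrt(12.9925) = 3.6045


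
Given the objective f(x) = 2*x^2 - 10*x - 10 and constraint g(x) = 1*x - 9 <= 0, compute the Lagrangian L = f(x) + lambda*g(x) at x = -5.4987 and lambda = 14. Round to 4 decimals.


Step 1: Evaluate f(x).
f(-5.4987) = 2*(-5.4987)^2 - 10*(-5.4987) - 10 = 105.4584
Step 2: Evaluate g(x).
g(-5.4987) = 1*-5.4987 - 9 = -14.4987
Step 3: Compute Lagrangian.
L = 105.4584 + 14*-14.4987 = -97.5234


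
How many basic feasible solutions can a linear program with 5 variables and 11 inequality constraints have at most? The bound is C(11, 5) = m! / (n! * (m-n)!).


Each vertex corresponds to some choice of n active constraints out of m, so the number of vertices is at most C(m, n) = m! / (n!(m-n)!).
m = 11, n = 5
Numerator: 11 * 10 * 9 * 8 * 7
Denominator: 5! = 120
C(11, 5) = 462


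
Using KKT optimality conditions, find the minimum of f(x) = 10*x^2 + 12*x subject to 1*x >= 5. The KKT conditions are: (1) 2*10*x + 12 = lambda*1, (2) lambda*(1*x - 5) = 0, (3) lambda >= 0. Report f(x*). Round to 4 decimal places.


Step 1: Try lambda = 0 (constraint inactive).
x_unc = -12/(2*10) = -0.6
Check: 1*-0.6 = -0.6 < 5 -- violated!
Step 2: Constraint must be active: 1*x = 5
x* = 5/1 = 5.0
lambda = (2*10*5.0 + 12)/1 = 112.0
Step 3: Compute optimal value.
f(x*) = 10*5.0^2 + 12*5.0 = 310.0


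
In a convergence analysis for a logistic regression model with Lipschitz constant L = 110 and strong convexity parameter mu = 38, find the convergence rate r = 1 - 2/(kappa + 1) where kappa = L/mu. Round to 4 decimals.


Step 1: Compute the condition number.
kappa = L/mu = 110/38 = 2.8947
Step 2: Compute the convergence rate.
r = 1 - 2/(kappa + 1) = 1 - 2*mu/(L + mu) = (L - mu)/(L + mu) = 72/148 = 0.4865


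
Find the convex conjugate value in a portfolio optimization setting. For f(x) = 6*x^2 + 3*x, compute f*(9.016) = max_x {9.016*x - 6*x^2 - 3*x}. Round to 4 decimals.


f*(y) = sup_x {y*x - a*x^2 - b*x} = sup_x {(y-b)*x - a*x^2}
FOC: (y - b) - 2a*x = 0 => x* = (y - b)/(2a)
x* = (9.016 - 3)/(2*6) = 0.5013
f*(9.016) = (y-b)^2/(4a) = (9.016 - 3)^2/(4*6)
= 36.1923/24 = 1.508


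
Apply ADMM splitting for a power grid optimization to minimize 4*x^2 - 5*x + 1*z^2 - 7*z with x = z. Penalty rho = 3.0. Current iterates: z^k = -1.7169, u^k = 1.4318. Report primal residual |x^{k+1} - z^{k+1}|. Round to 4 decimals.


ADMM iteration with rho = 3.0, z^k = -1.7169, u^k = 1.4318
Step 1: x-update.
Minimize 4*x^2 - 5*x + (3.0/2)*(x + 1.7169 + 1.4318)^2
FOC: (2*4 + 3.0)*x = 5 + 3.0*(-1.7169 - 1.4318)
x^{k+1} = -0.4042
Step 2: z-update.
Minimize 1*z^2 - 7*z + (3.0/2)*(-0.4042 - z + 1.4318)^2
FOC: (2*1 + 3.0)*z = 7 + 3.0*(-0.4042 + 1.4318)
z^{k+1} = 2.0166
Step 3: u-update.
u^{k+1} = 1.4318 - 0.4042 - 2.0166 = -0.989
Step 4: Primal residual = |-0.4042 - 2.0166| = 2.4208


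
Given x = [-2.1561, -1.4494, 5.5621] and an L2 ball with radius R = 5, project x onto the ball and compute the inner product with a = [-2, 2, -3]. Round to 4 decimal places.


Step 1: Compute ||x|| (intermediates to 6 decimals).
||x|| = sqrt((-2.1561)^2 + (-1.4494)^2 + 5.5621^2) = 6.138932
Step 2: Project.
Since ||x|| > R, scale = R/||x|| = 5/6.138932 = 0.814474, proj(x) = scale * x
proj(x) = [-1.756087, -1.180499, 4.530186]
Step 3: Dot product.
a^T * proj(x) = -2*(-1.756087) + 2*(-1.180499) - 3*4.530186 = -12.4394


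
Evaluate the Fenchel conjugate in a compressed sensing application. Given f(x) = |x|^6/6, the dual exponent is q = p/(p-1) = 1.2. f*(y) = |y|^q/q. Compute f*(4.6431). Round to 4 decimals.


The conjugate exponent q satisfies 1/p + 1/q = 1.
p = 6, so q = 6/(6 - 1) = 1.2
|y|^q = 4.6431^1.2 = 6.312
f*(4.6431) = 6.312 / 1.2 = 5.26


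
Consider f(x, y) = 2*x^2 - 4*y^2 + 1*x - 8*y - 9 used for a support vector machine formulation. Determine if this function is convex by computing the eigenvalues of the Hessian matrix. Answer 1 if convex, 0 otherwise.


The Hessian of f(x,y) = 2*x^2 - 4*y^2 + 1*x - 8*y - 9 is:
H = [[4, 0], [0, -8]]
Trace = 4 - 8 = -4
Determinant = 4*-8 - (0)^2 = -32
Discriminant = (-4)^2 - 4*-32 = 144.0
Eigenvalues: lambda_1 = -8.0, lambda_2 = 4.0
The function is not convex.

0


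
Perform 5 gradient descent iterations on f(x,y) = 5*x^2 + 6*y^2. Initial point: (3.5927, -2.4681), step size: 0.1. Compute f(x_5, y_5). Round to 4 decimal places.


Gradient descent on f(x,y) = 5*x^2 + 6*y^2.
Starting point: (3.5927, -2.4681), alpha = 0.1
Step 1: grad_x = 2*5*3.5927 = 35.927, grad_y = 2*6*-2.4681 = -29.6172
  x_1 = 3.5927 - 0.1*35.927 = -0.0
  y_1 = -2.4681 - 0.1*-29.6172 = 0.4936
Step 2: grad_x = 2*5*-0.0 = -0.0, grad_y = 2*6*0.4936 = 5.9234
  x_2 = -0.0 - 0.1*-0.0 = 0.0
  y_2 = 0.4936 - 0.1*5.9234 = -0.0987
Step 3: grad_x = 2*5*0.0 = 0.0, grad_y = 2*6*-0.0987 = -1.1847
  x_3 = 0.0 - 0.1*0.0 = 0.0
  y_3 = -0.0987 - 0.1*-1.1847 = 0.0197
Step 4: grad_x = 2*5*0.0 = 0.0, grad_y = 2*6*0.0197 = 0.2369
  x_4 = 0.0 - 0.1*0.0 = 0.0
  y_4 = 0.0197 - 0.1*0.2369 = -0.0039
Step 5: grad_x = 2*5*0.0 = 0.0, grad_y = 2*6*-0.0039 = -0.0474
  x_5 = 0.0 - 0.1*0.0 = 0.0
  y_5 = -0.0039 - 0.1*-0.0474 = 0.0008
f(0.0, 0.0008) = 5*0.0^2 + 6*0.0008^2 = 0.0
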